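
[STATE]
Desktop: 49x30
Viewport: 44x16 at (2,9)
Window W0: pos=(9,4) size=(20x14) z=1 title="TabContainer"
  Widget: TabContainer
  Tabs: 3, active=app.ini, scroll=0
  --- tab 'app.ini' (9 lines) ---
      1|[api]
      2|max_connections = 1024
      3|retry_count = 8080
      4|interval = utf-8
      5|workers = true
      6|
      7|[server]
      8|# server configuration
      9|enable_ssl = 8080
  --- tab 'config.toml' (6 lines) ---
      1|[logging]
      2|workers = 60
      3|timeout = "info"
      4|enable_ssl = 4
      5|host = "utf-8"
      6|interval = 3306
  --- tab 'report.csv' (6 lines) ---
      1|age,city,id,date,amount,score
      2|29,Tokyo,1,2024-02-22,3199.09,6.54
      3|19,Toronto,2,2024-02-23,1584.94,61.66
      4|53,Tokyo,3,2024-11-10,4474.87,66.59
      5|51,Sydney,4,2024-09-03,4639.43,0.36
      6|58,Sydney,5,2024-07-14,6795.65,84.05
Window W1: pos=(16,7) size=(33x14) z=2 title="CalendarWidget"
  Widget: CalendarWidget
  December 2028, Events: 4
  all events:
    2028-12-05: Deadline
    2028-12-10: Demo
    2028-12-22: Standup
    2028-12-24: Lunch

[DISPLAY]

       ┃[api] ┠─────────────────────────────
       ┃max_co┃         December 2028       
       ┃retry_┃Mo Tu We Th Fr Sa Su         
       ┃interv┃             1  2  3         
       ┃worker┃ 4  5*  6  7  8  9 10*       
       ┃      ┃11 12 13 14 15 16 17         
       ┃[serve┃18 19 20 21 22* 23 24*       
       ┃# serv┃25 26 27 28 29 30 31         
       ┗━━━━━━┃                             
              ┃                             
              ┃                             
              ┗━━━━━━━━━━━━━━━━━━━━━━━━━━━━━
                                            
                                            
                                            
                                            


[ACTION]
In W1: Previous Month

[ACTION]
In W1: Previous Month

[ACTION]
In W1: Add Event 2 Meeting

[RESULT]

       ┃[api] ┠─────────────────────────────
       ┃max_co┃          October 2028       
       ┃retry_┃Mo Tu We Th Fr Sa Su         
       ┃interv┃                   1         
       ┃worker┃ 2*  3  4  5  6  7  8        
       ┃      ┃ 9 10 11 12 13 14 15         
       ┃[serve┃16 17 18 19 20 21 22         
       ┃# serv┃23 24 25 26 27 28 29         
       ┗━━━━━━┃30 31                        
              ┃                             
              ┃                             
              ┗━━━━━━━━━━━━━━━━━━━━━━━━━━━━━
                                            
                                            
                                            
                                            


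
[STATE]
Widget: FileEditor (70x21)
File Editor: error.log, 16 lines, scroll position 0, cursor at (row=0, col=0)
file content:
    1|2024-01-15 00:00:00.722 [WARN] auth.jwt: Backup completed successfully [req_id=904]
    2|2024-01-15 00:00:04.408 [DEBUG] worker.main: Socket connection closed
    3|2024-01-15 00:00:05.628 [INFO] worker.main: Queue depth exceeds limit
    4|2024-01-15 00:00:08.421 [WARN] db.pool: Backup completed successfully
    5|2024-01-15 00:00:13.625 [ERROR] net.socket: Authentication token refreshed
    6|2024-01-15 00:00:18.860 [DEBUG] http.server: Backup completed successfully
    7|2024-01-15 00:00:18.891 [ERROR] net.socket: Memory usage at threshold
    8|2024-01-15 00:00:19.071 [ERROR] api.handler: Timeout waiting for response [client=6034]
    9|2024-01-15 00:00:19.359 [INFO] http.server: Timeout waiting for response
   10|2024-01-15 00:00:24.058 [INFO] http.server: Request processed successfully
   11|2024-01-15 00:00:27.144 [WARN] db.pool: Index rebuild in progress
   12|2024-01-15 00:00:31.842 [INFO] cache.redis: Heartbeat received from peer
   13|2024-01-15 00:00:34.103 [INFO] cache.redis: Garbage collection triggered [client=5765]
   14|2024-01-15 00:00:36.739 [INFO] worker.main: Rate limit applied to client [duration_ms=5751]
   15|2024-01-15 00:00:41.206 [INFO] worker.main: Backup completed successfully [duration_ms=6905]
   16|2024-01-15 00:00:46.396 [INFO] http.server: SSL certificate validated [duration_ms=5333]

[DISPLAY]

█024-01-15 00:00:00.722 [WARN] auth.jwt: Backup completed successfull▲
2024-01-15 00:00:04.408 [DEBUG] worker.main: Socket connection closed█
2024-01-15 00:00:05.628 [INFO] worker.main: Queue depth exceeds limit░
2024-01-15 00:00:08.421 [WARN] db.pool: Backup completed successfully░
2024-01-15 00:00:13.625 [ERROR] net.socket: Authentication token refr░
2024-01-15 00:00:18.860 [DEBUG] http.server: Backup completed success░
2024-01-15 00:00:18.891 [ERROR] net.socket: Memory usage at threshold░
2024-01-15 00:00:19.071 [ERROR] api.handler: Timeout waiting for resp░
2024-01-15 00:00:19.359 [INFO] http.server: Timeout waiting for respo░
2024-01-15 00:00:24.058 [INFO] http.server: Request processed success░
2024-01-15 00:00:27.144 [WARN] db.pool: Index rebuild in progress    ░
2024-01-15 00:00:31.842 [INFO] cache.redis: Heartbeat received from p░
2024-01-15 00:00:34.103 [INFO] cache.redis: Garbage collection trigge░
2024-01-15 00:00:36.739 [INFO] worker.main: Rate limit applied to cli░
2024-01-15 00:00:41.206 [INFO] worker.main: Backup completed successf░
2024-01-15 00:00:46.396 [INFO] http.server: SSL certificate validated░
                                                                     ░
                                                                     ░
                                                                     ░
                                                                     ░
                                                                     ▼


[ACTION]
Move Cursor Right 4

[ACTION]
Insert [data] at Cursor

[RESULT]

2024data█01-15 00:00:00.722 [WARN] auth.jwt: Backup completed success▲
2024-01-15 00:00:04.408 [DEBUG] worker.main: Socket connection closed█
2024-01-15 00:00:05.628 [INFO] worker.main: Queue depth exceeds limit░
2024-01-15 00:00:08.421 [WARN] db.pool: Backup completed successfully░
2024-01-15 00:00:13.625 [ERROR] net.socket: Authentication token refr░
2024-01-15 00:00:18.860 [DEBUG] http.server: Backup completed success░
2024-01-15 00:00:18.891 [ERROR] net.socket: Memory usage at threshold░
2024-01-15 00:00:19.071 [ERROR] api.handler: Timeout waiting for resp░
2024-01-15 00:00:19.359 [INFO] http.server: Timeout waiting for respo░
2024-01-15 00:00:24.058 [INFO] http.server: Request processed success░
2024-01-15 00:00:27.144 [WARN] db.pool: Index rebuild in progress    ░
2024-01-15 00:00:31.842 [INFO] cache.redis: Heartbeat received from p░
2024-01-15 00:00:34.103 [INFO] cache.redis: Garbage collection trigge░
2024-01-15 00:00:36.739 [INFO] worker.main: Rate limit applied to cli░
2024-01-15 00:00:41.206 [INFO] worker.main: Backup completed successf░
2024-01-15 00:00:46.396 [INFO] http.server: SSL certificate validated░
                                                                     ░
                                                                     ░
                                                                     ░
                                                                     ░
                                                                     ▼


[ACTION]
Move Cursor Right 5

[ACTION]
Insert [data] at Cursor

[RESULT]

2024data-01-1data█ 00:00:00.722 [WARN] auth.jwt: Backup completed suc▲
2024-01-15 00:00:04.408 [DEBUG] worker.main: Socket connection closed█
2024-01-15 00:00:05.628 [INFO] worker.main: Queue depth exceeds limit░
2024-01-15 00:00:08.421 [WARN] db.pool: Backup completed successfully░
2024-01-15 00:00:13.625 [ERROR] net.socket: Authentication token refr░
2024-01-15 00:00:18.860 [DEBUG] http.server: Backup completed success░
2024-01-15 00:00:18.891 [ERROR] net.socket: Memory usage at threshold░
2024-01-15 00:00:19.071 [ERROR] api.handler: Timeout waiting for resp░
2024-01-15 00:00:19.359 [INFO] http.server: Timeout waiting for respo░
2024-01-15 00:00:24.058 [INFO] http.server: Request processed success░
2024-01-15 00:00:27.144 [WARN] db.pool: Index rebuild in progress    ░
2024-01-15 00:00:31.842 [INFO] cache.redis: Heartbeat received from p░
2024-01-15 00:00:34.103 [INFO] cache.redis: Garbage collection trigge░
2024-01-15 00:00:36.739 [INFO] worker.main: Rate limit applied to cli░
2024-01-15 00:00:41.206 [INFO] worker.main: Backup completed successf░
2024-01-15 00:00:46.396 [INFO] http.server: SSL certificate validated░
                                                                     ░
                                                                     ░
                                                                     ░
                                                                     ░
                                                                     ▼


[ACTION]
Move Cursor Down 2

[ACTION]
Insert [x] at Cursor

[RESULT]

2024data-01-1data5 00:00:00.722 [WARN] auth.jwt: Backup completed suc▲
2024-01-15 00:00:04.408 [DEBUG] worker.main: Socket connection closed█
2024-01-15 00:00:x█5.628 [INFO] worker.main: Queue depth exceeds limi░
2024-01-15 00:00:08.421 [WARN] db.pool: Backup completed successfully░
2024-01-15 00:00:13.625 [ERROR] net.socket: Authentication token refr░
2024-01-15 00:00:18.860 [DEBUG] http.server: Backup completed success░
2024-01-15 00:00:18.891 [ERROR] net.socket: Memory usage at threshold░
2024-01-15 00:00:19.071 [ERROR] api.handler: Timeout waiting for resp░
2024-01-15 00:00:19.359 [INFO] http.server: Timeout waiting for respo░
2024-01-15 00:00:24.058 [INFO] http.server: Request processed success░
2024-01-15 00:00:27.144 [WARN] db.pool: Index rebuild in progress    ░
2024-01-15 00:00:31.842 [INFO] cache.redis: Heartbeat received from p░
2024-01-15 00:00:34.103 [INFO] cache.redis: Garbage collection trigge░
2024-01-15 00:00:36.739 [INFO] worker.main: Rate limit applied to cli░
2024-01-15 00:00:41.206 [INFO] worker.main: Backup completed successf░
2024-01-15 00:00:46.396 [INFO] http.server: SSL certificate validated░
                                                                     ░
                                                                     ░
                                                                     ░
                                                                     ░
                                                                     ▼


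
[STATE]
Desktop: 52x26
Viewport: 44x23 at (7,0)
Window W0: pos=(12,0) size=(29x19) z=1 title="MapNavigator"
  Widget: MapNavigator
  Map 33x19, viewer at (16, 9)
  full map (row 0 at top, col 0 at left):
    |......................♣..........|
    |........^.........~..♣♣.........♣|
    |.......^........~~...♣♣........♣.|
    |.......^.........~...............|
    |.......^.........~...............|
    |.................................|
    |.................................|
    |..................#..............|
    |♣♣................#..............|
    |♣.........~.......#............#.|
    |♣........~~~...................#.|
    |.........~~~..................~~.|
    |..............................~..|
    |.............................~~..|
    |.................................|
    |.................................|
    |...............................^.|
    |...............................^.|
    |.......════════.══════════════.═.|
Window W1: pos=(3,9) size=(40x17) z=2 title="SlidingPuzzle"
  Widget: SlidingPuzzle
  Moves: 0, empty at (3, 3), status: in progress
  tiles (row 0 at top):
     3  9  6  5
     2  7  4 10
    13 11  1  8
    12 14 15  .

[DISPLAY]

     ┏━━━━━━━━━━━━━━━━━━━━━━━━━━━┓          
     ┃ MapNavigator              ┃          
     ┠───────────────────────────┨          
     ┃....^........~~...♣♣.......┃          
     ┃....^.........~............┃          
     ┃....^.........~............┃          
     ┃...........................┃          
     ┃...........................┃          
     ┃...............#...........┃          
━━━━━━━━━━━━━━━━━━━━━━━━━━━━━━━━━━━┓        
idingPuzzle                        ┃        
───────────────────────────────────┨        
──┬────┬────┬────┐                 ┃        
3 │  9 │  6 │  5 │                 ┃        
──┼────┼────┼────┤                 ┃        
2 │  7 │  4 │ 10 │                 ┃        
──┼────┼────┼────┤                 ┃        
3 │ 11 │  1 │  8 │                 ┃        
──┼────┼────┼────┤                 ┃        
2 │ 14 │ 15 │    │                 ┃        
──┴────┴────┴────┘                 ┃        
es: 0                              ┃        
                                   ┃        


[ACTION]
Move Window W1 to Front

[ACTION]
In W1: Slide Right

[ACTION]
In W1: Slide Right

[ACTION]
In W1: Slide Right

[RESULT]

     ┏━━━━━━━━━━━━━━━━━━━━━━━━━━━┓          
     ┃ MapNavigator              ┃          
     ┠───────────────────────────┨          
     ┃....^........~~...♣♣.......┃          
     ┃....^.........~............┃          
     ┃....^.........~............┃          
     ┃...........................┃          
     ┃...........................┃          
     ┃...............#...........┃          
━━━━━━━━━━━━━━━━━━━━━━━━━━━━━━━━━━━┓        
idingPuzzle                        ┃        
───────────────────────────────────┨        
──┬────┬────┬────┐                 ┃        
3 │  9 │  6 │  5 │                 ┃        
──┼────┼────┼────┤                 ┃        
2 │  7 │  4 │ 10 │                 ┃        
──┼────┼────┼────┤                 ┃        
3 │ 11 │  1 │  8 │                 ┃        
──┼────┼────┼────┤                 ┃        
  │ 12 │ 14 │ 15 │                 ┃        
──┴────┴────┴────┘                 ┃        
es: 3                              ┃        
                                   ┃        


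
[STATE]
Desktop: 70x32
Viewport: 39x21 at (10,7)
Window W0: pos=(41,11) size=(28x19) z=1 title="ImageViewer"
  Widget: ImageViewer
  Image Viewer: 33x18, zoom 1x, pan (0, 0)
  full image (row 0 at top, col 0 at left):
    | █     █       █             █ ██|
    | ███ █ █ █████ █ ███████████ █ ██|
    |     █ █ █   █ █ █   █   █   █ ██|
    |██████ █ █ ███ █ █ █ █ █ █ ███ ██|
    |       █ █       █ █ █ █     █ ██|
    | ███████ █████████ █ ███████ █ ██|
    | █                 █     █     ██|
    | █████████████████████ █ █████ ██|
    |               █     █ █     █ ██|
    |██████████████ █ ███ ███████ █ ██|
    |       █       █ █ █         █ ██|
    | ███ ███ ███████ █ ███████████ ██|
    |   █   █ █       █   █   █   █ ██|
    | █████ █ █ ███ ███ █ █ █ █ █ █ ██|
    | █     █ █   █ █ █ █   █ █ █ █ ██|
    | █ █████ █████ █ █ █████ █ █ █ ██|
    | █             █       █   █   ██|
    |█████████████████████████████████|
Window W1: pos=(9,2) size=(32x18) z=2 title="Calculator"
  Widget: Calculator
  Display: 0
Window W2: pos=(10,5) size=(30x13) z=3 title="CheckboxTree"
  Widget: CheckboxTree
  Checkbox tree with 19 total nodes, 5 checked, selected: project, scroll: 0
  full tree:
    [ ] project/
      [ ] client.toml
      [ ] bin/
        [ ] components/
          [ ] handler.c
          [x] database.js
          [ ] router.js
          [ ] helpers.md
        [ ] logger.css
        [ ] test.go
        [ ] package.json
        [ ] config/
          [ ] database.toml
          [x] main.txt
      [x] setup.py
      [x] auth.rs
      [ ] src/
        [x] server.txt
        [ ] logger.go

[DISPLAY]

┠────────────────────────────┨┃        
┃>[-] project/               ┃┃        
┃   [ ] client.toml          ┃┃        
┃   [-] bin/                 ┃┃        
┃     [-] components/        ┃┃┏━━━━━━━
┃       [ ] handler.c        ┃┃┃ ImageV
┃       [x] database.js      ┃┃┠───────
┃       [ ] router.js        ┃┃┃ █     
┃       [ ] helpers.md       ┃┃┃ ███ █ 
┃     [ ] logger.css         ┃┃┃     █ 
┗━━━━━━━━━━━━━━━━━━━━━━━━━━━━┛┃┃██████ 
                              ┃┃       
━━━━━━━━━━━━━━━━━━━━━━━━━━━━━━┛┃ ██████
                               ┃ █     
                               ┃ ██████
                               ┃       
                               ┃███████
                               ┃       
                               ┃ ███ ██
                               ┃   █   
                               ┃ █████ 


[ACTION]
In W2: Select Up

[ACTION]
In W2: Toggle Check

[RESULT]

┠────────────────────────────┨┃        
┃>[x] project/               ┃┃        
┃   [x] client.toml          ┃┃        
┃   [x] bin/                 ┃┃        
┃     [x] components/        ┃┃┏━━━━━━━
┃       [x] handler.c        ┃┃┃ ImageV
┃       [x] database.js      ┃┃┠───────
┃       [x] router.js        ┃┃┃ █     
┃       [x] helpers.md       ┃┃┃ ███ █ 
┃     [x] logger.css         ┃┃┃     █ 
┗━━━━━━━━━━━━━━━━━━━━━━━━━━━━┛┃┃██████ 
                              ┃┃       
━━━━━━━━━━━━━━━━━━━━━━━━━━━━━━┛┃ ██████
                               ┃ █     
                               ┃ ██████
                               ┃       
                               ┃███████
                               ┃       
                               ┃ ███ ██
                               ┃   █   
                               ┃ █████ 


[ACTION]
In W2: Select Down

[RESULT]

┠────────────────────────────┨┃        
┃ [x] project/               ┃┃        
┃>  [x] client.toml          ┃┃        
┃   [x] bin/                 ┃┃        
┃     [x] components/        ┃┃┏━━━━━━━
┃       [x] handler.c        ┃┃┃ ImageV
┃       [x] database.js      ┃┃┠───────
┃       [x] router.js        ┃┃┃ █     
┃       [x] helpers.md       ┃┃┃ ███ █ 
┃     [x] logger.css         ┃┃┃     █ 
┗━━━━━━━━━━━━━━━━━━━━━━━━━━━━┛┃┃██████ 
                              ┃┃       
━━━━━━━━━━━━━━━━━━━━━━━━━━━━━━┛┃ ██████
                               ┃ █     
                               ┃ ██████
                               ┃       
                               ┃███████
                               ┃       
                               ┃ ███ ██
                               ┃   █   
                               ┃ █████ 


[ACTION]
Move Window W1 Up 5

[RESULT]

┠────────────────────────────┨┃        
┃ [x] project/               ┃┃        
┃>  [x] client.toml          ┃┃        
┃   [x] bin/                 ┃┃        
┃     [x] components/        ┃┃┏━━━━━━━
┃       [x] handler.c        ┃┃┃ ImageV
┃       [x] database.js      ┃┃┠───────
┃       [x] router.js        ┃┃┃ █     
┃       [x] helpers.md       ┃┃┃ ███ █ 
┃     [x] logger.css         ┃┃┃     █ 
┗━━━━━━━━━━━━━━━━━━━━━━━━━━━━┛┛┃██████ 
                               ┃       
                               ┃ ██████
                               ┃ █     
                               ┃ ██████
                               ┃       
                               ┃███████
                               ┃       
                               ┃ ███ ██
                               ┃   █   
                               ┃ █████ 


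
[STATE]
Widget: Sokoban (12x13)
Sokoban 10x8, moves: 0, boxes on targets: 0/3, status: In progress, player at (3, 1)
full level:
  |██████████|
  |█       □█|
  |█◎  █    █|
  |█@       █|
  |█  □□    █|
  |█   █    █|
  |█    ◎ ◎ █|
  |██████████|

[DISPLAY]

██████████  
█       □█  
█◎  █    █  
█@       █  
█  □□    █  
█   █    █  
█    ◎ ◎ █  
██████████  
Moves: 0  0/
            
            
            
            


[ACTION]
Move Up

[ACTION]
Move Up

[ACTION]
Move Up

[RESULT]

██████████  
█@      □█  
█◎  █    █  
█        █  
█  □□    █  
█   █    █  
█    ◎ ◎ █  
██████████  
Moves: 2  0/
            
            
            
            


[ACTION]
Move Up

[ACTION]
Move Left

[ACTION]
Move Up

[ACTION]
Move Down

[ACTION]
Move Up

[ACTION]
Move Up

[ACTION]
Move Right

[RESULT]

██████████  
█ @     □█  
█◎  █    █  
█        █  
█  □□    █  
█   █    █  
█    ◎ ◎ █  
██████████  
Moves: 5  0/
            
            
            
            


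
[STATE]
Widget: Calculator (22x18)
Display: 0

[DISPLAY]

                     0
┌───┬───┬───┬───┐     
│ 7 │ 8 │ 9 │ ÷ │     
├───┼───┼───┼───┤     
│ 4 │ 5 │ 6 │ × │     
├───┼───┼───┼───┤     
│ 1 │ 2 │ 3 │ - │     
├───┼───┼───┼───┤     
│ 0 │ . │ = │ + │     
├───┼───┼───┼───┤     
│ C │ MC│ MR│ M+│     
└───┴───┴───┴───┘     
                      
                      
                      
                      
                      
                      


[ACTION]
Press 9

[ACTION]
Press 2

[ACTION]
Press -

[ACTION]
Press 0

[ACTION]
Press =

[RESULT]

                    92
┌───┬───┬───┬───┐     
│ 7 │ 8 │ 9 │ ÷ │     
├───┼───┼───┼───┤     
│ 4 │ 5 │ 6 │ × │     
├───┼───┼───┼───┤     
│ 1 │ 2 │ 3 │ - │     
├───┼───┼───┼───┤     
│ 0 │ . │ = │ + │     
├───┼───┼───┼───┤     
│ C │ MC│ MR│ M+│     
└───┴───┴───┴───┘     
                      
                      
                      
                      
                      
                      


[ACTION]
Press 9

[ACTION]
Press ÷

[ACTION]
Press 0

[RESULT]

                     0
┌───┬───┬───┬───┐     
│ 7 │ 8 │ 9 │ ÷ │     
├───┼───┼───┼───┤     
│ 4 │ 5 │ 6 │ × │     
├───┼───┼───┼───┤     
│ 1 │ 2 │ 3 │ - │     
├───┼───┼───┼───┤     
│ 0 │ . │ = │ + │     
├───┼───┼───┼───┤     
│ C │ MC│ MR│ M+│     
└───┴───┴───┴───┘     
                      
                      
                      
                      
                      
                      


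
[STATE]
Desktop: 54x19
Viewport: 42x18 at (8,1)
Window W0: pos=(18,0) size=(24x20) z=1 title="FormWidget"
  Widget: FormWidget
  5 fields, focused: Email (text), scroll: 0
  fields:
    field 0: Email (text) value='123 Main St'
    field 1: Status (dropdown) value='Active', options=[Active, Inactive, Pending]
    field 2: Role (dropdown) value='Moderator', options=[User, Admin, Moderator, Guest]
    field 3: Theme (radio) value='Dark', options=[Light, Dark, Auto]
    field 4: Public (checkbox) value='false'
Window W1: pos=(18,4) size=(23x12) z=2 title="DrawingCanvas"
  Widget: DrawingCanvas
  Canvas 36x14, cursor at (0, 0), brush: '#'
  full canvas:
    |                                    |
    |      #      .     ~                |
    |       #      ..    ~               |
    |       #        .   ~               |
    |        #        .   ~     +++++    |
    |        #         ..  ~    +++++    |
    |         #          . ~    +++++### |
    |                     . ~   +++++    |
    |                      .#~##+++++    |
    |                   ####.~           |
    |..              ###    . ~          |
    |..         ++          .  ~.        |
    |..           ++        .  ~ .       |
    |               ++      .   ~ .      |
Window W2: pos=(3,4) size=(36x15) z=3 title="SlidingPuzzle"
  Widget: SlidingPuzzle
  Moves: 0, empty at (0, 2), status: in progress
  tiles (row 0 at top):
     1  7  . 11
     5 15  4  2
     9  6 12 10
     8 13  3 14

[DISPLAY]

          ┃ FormWidget           ┃        
          ┠──────────────────────┨        
          ┃> Email:      [123 Ma]┃        
━━━━━━━━━━━━━━━━━━━━━━━━━━━━━━┓━┓┃        
dingPuzzle                    ┃ ┃┃        
──────────────────────────────┨─┨┃        
─┬────┬────┬────┐             ┃ ┃┃        
 │  7 │    │ 11 │             ┃ ┃┃        
─┼────┼────┼────┤             ┃~┃┃        
 │ 15 │  4 │  2 │             ┃~┃┃        
─┼────┼────┼────┤             ┃ ┃┃        
 │  6 │ 12 │ 10 │             ┃ ┃┃        
─┼────┼────┼────┤             ┃.┃┃        
 │ 13 │  3 │ 14 │             ┃ ┃┃        
─┴────┴────┴────┘             ┃━┛┃        
s: 0                          ┃  ┃        
                              ┃  ┃        
━━━━━━━━━━━━━━━━━━━━━━━━━━━━━━┛  ┃        


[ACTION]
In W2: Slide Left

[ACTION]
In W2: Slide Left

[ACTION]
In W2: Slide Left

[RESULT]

          ┃ FormWidget           ┃        
          ┠──────────────────────┨        
          ┃> Email:      [123 Ma]┃        
━━━━━━━━━━━━━━━━━━━━━━━━━━━━━━┓━┓┃        
dingPuzzle                    ┃ ┃┃        
──────────────────────────────┨─┨┃        
─┬────┬────┬────┐             ┃ ┃┃        
 │  7 │ 11 │    │             ┃ ┃┃        
─┼────┼────┼────┤             ┃~┃┃        
 │ 15 │  4 │  2 │             ┃~┃┃        
─┼────┼────┼────┤             ┃ ┃┃        
 │  6 │ 12 │ 10 │             ┃ ┃┃        
─┼────┼────┼────┤             ┃.┃┃        
 │ 13 │  3 │ 14 │             ┃ ┃┃        
─┴────┴────┴────┘             ┃━┛┃        
s: 1                          ┃  ┃        
                              ┃  ┃        
━━━━━━━━━━━━━━━━━━━━━━━━━━━━━━┛  ┃        


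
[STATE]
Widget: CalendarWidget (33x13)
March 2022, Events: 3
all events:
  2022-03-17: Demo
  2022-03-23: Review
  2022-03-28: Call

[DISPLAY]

            March 2022           
Mo Tu We Th Fr Sa Su             
    1  2  3  4  5  6             
 7  8  9 10 11 12 13             
14 15 16 17* 18 19 20            
21 22 23* 24 25 26 27            
28* 29 30 31                     
                                 
                                 
                                 
                                 
                                 
                                 


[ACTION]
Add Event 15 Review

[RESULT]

            March 2022           
Mo Tu We Th Fr Sa Su             
    1  2  3  4  5  6             
 7  8  9 10 11 12 13             
14 15* 16 17* 18 19 20           
21 22 23* 24 25 26 27            
28* 29 30 31                     
                                 
                                 
                                 
                                 
                                 
                                 


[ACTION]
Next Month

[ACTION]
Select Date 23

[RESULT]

            April 2022           
Mo Tu We Th Fr Sa Su             
             1  2  3             
 4  5  6  7  8  9 10             
11 12 13 14 15 16 17             
18 19 20 21 22 [23] 24           
25 26 27 28 29 30                
                                 
                                 
                                 
                                 
                                 
                                 


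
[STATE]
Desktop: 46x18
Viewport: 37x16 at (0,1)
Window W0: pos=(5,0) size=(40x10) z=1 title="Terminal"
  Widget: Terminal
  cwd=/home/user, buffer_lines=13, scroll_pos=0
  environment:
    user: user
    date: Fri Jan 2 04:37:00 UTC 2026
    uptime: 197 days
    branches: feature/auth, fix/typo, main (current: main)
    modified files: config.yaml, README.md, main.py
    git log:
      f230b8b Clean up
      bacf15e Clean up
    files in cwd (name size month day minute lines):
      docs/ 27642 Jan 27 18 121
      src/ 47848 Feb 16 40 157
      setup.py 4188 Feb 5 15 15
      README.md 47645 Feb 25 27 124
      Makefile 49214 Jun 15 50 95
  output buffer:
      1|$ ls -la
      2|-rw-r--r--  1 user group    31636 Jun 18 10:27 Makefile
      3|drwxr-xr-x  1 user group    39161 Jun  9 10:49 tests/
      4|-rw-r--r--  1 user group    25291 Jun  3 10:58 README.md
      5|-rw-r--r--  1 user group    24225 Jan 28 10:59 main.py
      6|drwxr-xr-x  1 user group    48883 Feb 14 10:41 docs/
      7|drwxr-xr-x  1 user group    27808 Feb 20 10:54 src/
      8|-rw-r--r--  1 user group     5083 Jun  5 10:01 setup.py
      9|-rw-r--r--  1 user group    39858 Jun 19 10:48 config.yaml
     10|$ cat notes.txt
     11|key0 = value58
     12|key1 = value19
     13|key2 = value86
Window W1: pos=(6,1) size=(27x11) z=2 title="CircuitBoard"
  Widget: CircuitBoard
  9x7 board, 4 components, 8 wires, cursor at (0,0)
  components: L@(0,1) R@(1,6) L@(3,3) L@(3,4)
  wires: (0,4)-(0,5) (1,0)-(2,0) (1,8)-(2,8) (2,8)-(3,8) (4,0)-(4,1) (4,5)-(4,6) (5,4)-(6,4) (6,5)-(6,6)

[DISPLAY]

     ┃┏━━━━━━━━━━━━━━━━━━━━━━━━━┓    
     ┠┃ CircuitBoard            ┃────
     ┃┠─────────────────────────┨    
     ┃┃   0 1 2 3 4 5 6 7 8     ┃ 316
     ┃┃0  [.]  L           · ─ ·┃ 391
     ┃┃                         ┃ 252
     ┃┃1   ·                    ┃ 242
     ┃┃    │                    ┃ 488
     ┗┃2   ·                    ┃━━━━
      ┃                         ┃    
      ┗━━━━━━━━━━━━━━━━━━━━━━━━━┛    
                                     
                                     
                                     
                                     
                                     


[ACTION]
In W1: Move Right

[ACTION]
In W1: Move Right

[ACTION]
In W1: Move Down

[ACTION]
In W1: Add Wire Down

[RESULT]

     ┃┏━━━━━━━━━━━━━━━━━━━━━━━━━┓    
     ┠┃ CircuitBoard            ┃────
     ┃┠─────────────────────────┨    
     ┃┃   0 1 2 3 4 5 6 7 8     ┃ 316
     ┃┃0       L           · ─ ·┃ 391
     ┃┃                         ┃ 252
     ┃┃1   ·      [.]           ┃ 242
     ┃┃    │       │            ┃ 488
     ┗┃2   ·       ·            ┃━━━━
      ┃                         ┃    
      ┗━━━━━━━━━━━━━━━━━━━━━━━━━┛    
                                     
                                     
                                     
                                     
                                     


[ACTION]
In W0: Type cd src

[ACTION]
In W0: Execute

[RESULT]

     ┃┏━━━━━━━━━━━━━━━━━━━━━━━━━┓    
     ┠┃ CircuitBoard            ┃────
     ┃┠─────────────────────────┨    
     ┃┃   0 1 2 3 4 5 6 7 8     ┃    
     ┃┃0       L           · ─ ·┃    
     ┃┃                         ┃    
     ┃┃1   ·      [.]           ┃    
     ┃┃    │       │            ┃    
     ┗┃2   ·       ·            ┃━━━━
      ┃                         ┃    
      ┗━━━━━━━━━━━━━━━━━━━━━━━━━┛    
                                     
                                     
                                     
                                     
                                     


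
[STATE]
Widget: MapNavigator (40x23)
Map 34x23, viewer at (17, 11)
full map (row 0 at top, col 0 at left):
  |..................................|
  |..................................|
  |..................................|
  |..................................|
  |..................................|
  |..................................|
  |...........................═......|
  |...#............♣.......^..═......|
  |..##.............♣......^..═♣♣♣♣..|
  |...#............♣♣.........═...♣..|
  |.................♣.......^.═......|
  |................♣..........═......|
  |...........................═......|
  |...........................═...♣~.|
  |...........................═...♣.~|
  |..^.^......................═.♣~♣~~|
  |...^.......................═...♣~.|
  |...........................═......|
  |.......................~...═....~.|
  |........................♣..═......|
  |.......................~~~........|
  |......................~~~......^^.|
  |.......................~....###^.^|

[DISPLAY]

   ..................................   
   ..................................   
   ..................................   
   ..................................   
   ..................................   
   ..................................   
   ...........................═......   
   ...#............♣.......^..═......   
   ..##.............♣......^..═♣♣♣♣..   
   ...#............♣♣.........═...♣..   
   .................♣.......^.═......   
   ................♣@.........═......   
   ...........................═......   
   ...........................═...♣~.   
   ...........................═...♣.~   
   ..^.^......................═.♣~♣~~   
   ...^.......................═...♣~.   
   ...........................═......   
   .......................~...═....~.   
   ........................♣..═......   
   .......................~~~........   
   ......................~~~......^^.   
   .......................~....###^.^   


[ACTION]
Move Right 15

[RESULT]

......................                  
......................                  
......................                  
......................                  
......................                  
......................                  
...............═......                  
....♣.......^..═......                  
.....♣......^..═♣♣♣♣..                  
....♣♣.........═...♣..                  
.....♣.......^.═......                  
....♣..........═....@.                  
...............═......                  
...............═...♣~.                  
...............═...♣.~                  
...............═.♣~♣~~                  
...............═...♣~.                  
...............═......                  
...........~...═....~.                  
............♣..═......                  
...........~~~........                  
..........~~~......^^.                  
...........~....###^.^                  


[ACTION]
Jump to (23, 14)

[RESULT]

...............................         
...............................         
...............................         
........................═......         
#............♣.......^..═......         
#.............♣......^..═♣♣♣♣..         
#............♣♣.........═...♣..         
..............♣.......^.═......         
.............♣..........═......         
........................═......         
........................═...♣~.         
....................@...═...♣.~         
.^......................═.♣~♣~~         
^.......................═...♣~.         
........................═......         
....................~...═....~.         
.....................♣..═......         
....................~~~........         
...................~~~......^^.         
....................~....###^.^         
                                        
                                        
                                        


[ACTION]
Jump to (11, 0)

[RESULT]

                                        
                                        
                                        
                                        
                                        
                                        
                                        
                                        
                                        
                                        
                                        
         ...........@...................
         ...............................
         ...............................
         ...............................
         ...............................
         ...............................
         ...........................═...
         ...#............♣.......^..═...
         ..##.............♣......^..═♣♣♣
         ...#............♣♣.........═...
         .................♣.......^.═...
         ................♣..........═...


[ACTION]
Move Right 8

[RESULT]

                                        
                                        
                                        
                                        
                                        
                                        
                                        
                                        
                                        
                                        
                                        
 ...................@..............     
 ..................................     
 ..................................     
 ..................................     
 ..................................     
 ..................................     
 ...........................═......     
 ...#............♣.......^..═......     
 ..##.............♣......^..═♣♣♣♣..     
 ...#............♣♣.........═...♣..     
 .................♣.......^.═......     
 ................♣..........═......     
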